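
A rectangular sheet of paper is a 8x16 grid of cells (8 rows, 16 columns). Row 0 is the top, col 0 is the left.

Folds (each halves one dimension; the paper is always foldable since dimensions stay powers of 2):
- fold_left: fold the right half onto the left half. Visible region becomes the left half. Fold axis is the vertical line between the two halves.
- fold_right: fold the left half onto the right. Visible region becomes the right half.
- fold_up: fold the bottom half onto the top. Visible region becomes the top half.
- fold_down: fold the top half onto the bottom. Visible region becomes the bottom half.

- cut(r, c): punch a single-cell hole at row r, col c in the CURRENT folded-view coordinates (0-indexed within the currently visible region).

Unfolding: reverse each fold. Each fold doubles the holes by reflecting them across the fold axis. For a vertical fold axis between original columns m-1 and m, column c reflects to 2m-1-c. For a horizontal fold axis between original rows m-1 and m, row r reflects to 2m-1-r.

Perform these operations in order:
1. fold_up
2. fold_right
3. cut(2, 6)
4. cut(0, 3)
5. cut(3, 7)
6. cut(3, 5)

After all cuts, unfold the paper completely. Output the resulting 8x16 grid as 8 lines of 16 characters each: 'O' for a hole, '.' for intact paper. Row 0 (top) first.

Answer: ....O......O....
................
.O............O.
O.O..........O.O
O.O..........O.O
.O............O.
................
....O......O....

Derivation:
Op 1 fold_up: fold axis h@4; visible region now rows[0,4) x cols[0,16) = 4x16
Op 2 fold_right: fold axis v@8; visible region now rows[0,4) x cols[8,16) = 4x8
Op 3 cut(2, 6): punch at orig (2,14); cuts so far [(2, 14)]; region rows[0,4) x cols[8,16) = 4x8
Op 4 cut(0, 3): punch at orig (0,11); cuts so far [(0, 11), (2, 14)]; region rows[0,4) x cols[8,16) = 4x8
Op 5 cut(3, 7): punch at orig (3,15); cuts so far [(0, 11), (2, 14), (3, 15)]; region rows[0,4) x cols[8,16) = 4x8
Op 6 cut(3, 5): punch at orig (3,13); cuts so far [(0, 11), (2, 14), (3, 13), (3, 15)]; region rows[0,4) x cols[8,16) = 4x8
Unfold 1 (reflect across v@8): 8 holes -> [(0, 4), (0, 11), (2, 1), (2, 14), (3, 0), (3, 2), (3, 13), (3, 15)]
Unfold 2 (reflect across h@4): 16 holes -> [(0, 4), (0, 11), (2, 1), (2, 14), (3, 0), (3, 2), (3, 13), (3, 15), (4, 0), (4, 2), (4, 13), (4, 15), (5, 1), (5, 14), (7, 4), (7, 11)]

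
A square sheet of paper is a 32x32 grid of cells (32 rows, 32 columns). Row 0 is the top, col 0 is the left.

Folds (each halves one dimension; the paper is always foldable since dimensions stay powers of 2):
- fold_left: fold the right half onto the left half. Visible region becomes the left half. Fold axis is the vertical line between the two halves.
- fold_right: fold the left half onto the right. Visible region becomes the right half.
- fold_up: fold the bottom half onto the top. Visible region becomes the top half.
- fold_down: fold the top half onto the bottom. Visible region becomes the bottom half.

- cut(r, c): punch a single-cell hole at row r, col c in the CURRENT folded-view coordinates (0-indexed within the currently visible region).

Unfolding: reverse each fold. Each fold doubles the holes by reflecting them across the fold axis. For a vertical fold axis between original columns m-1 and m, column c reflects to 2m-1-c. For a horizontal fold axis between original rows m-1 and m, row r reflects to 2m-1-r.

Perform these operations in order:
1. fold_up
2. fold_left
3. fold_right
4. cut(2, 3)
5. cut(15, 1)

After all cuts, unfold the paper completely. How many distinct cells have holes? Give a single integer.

Answer: 16

Derivation:
Op 1 fold_up: fold axis h@16; visible region now rows[0,16) x cols[0,32) = 16x32
Op 2 fold_left: fold axis v@16; visible region now rows[0,16) x cols[0,16) = 16x16
Op 3 fold_right: fold axis v@8; visible region now rows[0,16) x cols[8,16) = 16x8
Op 4 cut(2, 3): punch at orig (2,11); cuts so far [(2, 11)]; region rows[0,16) x cols[8,16) = 16x8
Op 5 cut(15, 1): punch at orig (15,9); cuts so far [(2, 11), (15, 9)]; region rows[0,16) x cols[8,16) = 16x8
Unfold 1 (reflect across v@8): 4 holes -> [(2, 4), (2, 11), (15, 6), (15, 9)]
Unfold 2 (reflect across v@16): 8 holes -> [(2, 4), (2, 11), (2, 20), (2, 27), (15, 6), (15, 9), (15, 22), (15, 25)]
Unfold 3 (reflect across h@16): 16 holes -> [(2, 4), (2, 11), (2, 20), (2, 27), (15, 6), (15, 9), (15, 22), (15, 25), (16, 6), (16, 9), (16, 22), (16, 25), (29, 4), (29, 11), (29, 20), (29, 27)]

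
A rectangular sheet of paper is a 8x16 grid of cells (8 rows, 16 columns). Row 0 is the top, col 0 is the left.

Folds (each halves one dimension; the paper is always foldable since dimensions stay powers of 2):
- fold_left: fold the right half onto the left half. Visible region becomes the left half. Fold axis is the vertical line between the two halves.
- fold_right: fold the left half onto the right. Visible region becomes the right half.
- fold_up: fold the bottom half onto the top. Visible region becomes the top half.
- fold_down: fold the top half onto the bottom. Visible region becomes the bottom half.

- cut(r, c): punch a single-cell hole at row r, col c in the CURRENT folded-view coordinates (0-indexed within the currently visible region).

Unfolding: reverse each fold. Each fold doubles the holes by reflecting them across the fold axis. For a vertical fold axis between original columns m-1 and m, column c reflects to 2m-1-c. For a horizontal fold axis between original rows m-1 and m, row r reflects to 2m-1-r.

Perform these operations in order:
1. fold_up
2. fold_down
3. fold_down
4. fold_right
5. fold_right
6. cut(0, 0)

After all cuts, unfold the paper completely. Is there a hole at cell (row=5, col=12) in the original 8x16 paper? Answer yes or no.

Answer: yes

Derivation:
Op 1 fold_up: fold axis h@4; visible region now rows[0,4) x cols[0,16) = 4x16
Op 2 fold_down: fold axis h@2; visible region now rows[2,4) x cols[0,16) = 2x16
Op 3 fold_down: fold axis h@3; visible region now rows[3,4) x cols[0,16) = 1x16
Op 4 fold_right: fold axis v@8; visible region now rows[3,4) x cols[8,16) = 1x8
Op 5 fold_right: fold axis v@12; visible region now rows[3,4) x cols[12,16) = 1x4
Op 6 cut(0, 0): punch at orig (3,12); cuts so far [(3, 12)]; region rows[3,4) x cols[12,16) = 1x4
Unfold 1 (reflect across v@12): 2 holes -> [(3, 11), (3, 12)]
Unfold 2 (reflect across v@8): 4 holes -> [(3, 3), (3, 4), (3, 11), (3, 12)]
Unfold 3 (reflect across h@3): 8 holes -> [(2, 3), (2, 4), (2, 11), (2, 12), (3, 3), (3, 4), (3, 11), (3, 12)]
Unfold 4 (reflect across h@2): 16 holes -> [(0, 3), (0, 4), (0, 11), (0, 12), (1, 3), (1, 4), (1, 11), (1, 12), (2, 3), (2, 4), (2, 11), (2, 12), (3, 3), (3, 4), (3, 11), (3, 12)]
Unfold 5 (reflect across h@4): 32 holes -> [(0, 3), (0, 4), (0, 11), (0, 12), (1, 3), (1, 4), (1, 11), (1, 12), (2, 3), (2, 4), (2, 11), (2, 12), (3, 3), (3, 4), (3, 11), (3, 12), (4, 3), (4, 4), (4, 11), (4, 12), (5, 3), (5, 4), (5, 11), (5, 12), (6, 3), (6, 4), (6, 11), (6, 12), (7, 3), (7, 4), (7, 11), (7, 12)]
Holes: [(0, 3), (0, 4), (0, 11), (0, 12), (1, 3), (1, 4), (1, 11), (1, 12), (2, 3), (2, 4), (2, 11), (2, 12), (3, 3), (3, 4), (3, 11), (3, 12), (4, 3), (4, 4), (4, 11), (4, 12), (5, 3), (5, 4), (5, 11), (5, 12), (6, 3), (6, 4), (6, 11), (6, 12), (7, 3), (7, 4), (7, 11), (7, 12)]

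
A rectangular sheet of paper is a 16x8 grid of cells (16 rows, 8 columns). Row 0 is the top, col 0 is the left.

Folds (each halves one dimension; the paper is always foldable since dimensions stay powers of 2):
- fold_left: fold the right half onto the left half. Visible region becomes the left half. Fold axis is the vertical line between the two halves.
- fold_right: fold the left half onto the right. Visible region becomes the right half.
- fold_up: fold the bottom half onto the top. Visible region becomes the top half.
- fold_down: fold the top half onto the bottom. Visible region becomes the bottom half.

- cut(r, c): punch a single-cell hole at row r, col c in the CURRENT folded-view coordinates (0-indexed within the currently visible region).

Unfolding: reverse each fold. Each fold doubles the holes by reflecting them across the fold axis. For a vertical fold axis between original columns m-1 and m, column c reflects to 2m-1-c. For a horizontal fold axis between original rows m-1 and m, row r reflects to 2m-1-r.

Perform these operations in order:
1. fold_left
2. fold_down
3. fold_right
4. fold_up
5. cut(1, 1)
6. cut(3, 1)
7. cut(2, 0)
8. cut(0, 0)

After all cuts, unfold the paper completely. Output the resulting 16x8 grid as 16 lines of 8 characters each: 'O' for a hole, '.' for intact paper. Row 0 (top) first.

Answer: .OO..OO.
O..OO..O
.OO..OO.
O..OO..O
O..OO..O
.OO..OO.
O..OO..O
.OO..OO.
.OO..OO.
O..OO..O
.OO..OO.
O..OO..O
O..OO..O
.OO..OO.
O..OO..O
.OO..OO.

Derivation:
Op 1 fold_left: fold axis v@4; visible region now rows[0,16) x cols[0,4) = 16x4
Op 2 fold_down: fold axis h@8; visible region now rows[8,16) x cols[0,4) = 8x4
Op 3 fold_right: fold axis v@2; visible region now rows[8,16) x cols[2,4) = 8x2
Op 4 fold_up: fold axis h@12; visible region now rows[8,12) x cols[2,4) = 4x2
Op 5 cut(1, 1): punch at orig (9,3); cuts so far [(9, 3)]; region rows[8,12) x cols[2,4) = 4x2
Op 6 cut(3, 1): punch at orig (11,3); cuts so far [(9, 3), (11, 3)]; region rows[8,12) x cols[2,4) = 4x2
Op 7 cut(2, 0): punch at orig (10,2); cuts so far [(9, 3), (10, 2), (11, 3)]; region rows[8,12) x cols[2,4) = 4x2
Op 8 cut(0, 0): punch at orig (8,2); cuts so far [(8, 2), (9, 3), (10, 2), (11, 3)]; region rows[8,12) x cols[2,4) = 4x2
Unfold 1 (reflect across h@12): 8 holes -> [(8, 2), (9, 3), (10, 2), (11, 3), (12, 3), (13, 2), (14, 3), (15, 2)]
Unfold 2 (reflect across v@2): 16 holes -> [(8, 1), (8, 2), (9, 0), (9, 3), (10, 1), (10, 2), (11, 0), (11, 3), (12, 0), (12, 3), (13, 1), (13, 2), (14, 0), (14, 3), (15, 1), (15, 2)]
Unfold 3 (reflect across h@8): 32 holes -> [(0, 1), (0, 2), (1, 0), (1, 3), (2, 1), (2, 2), (3, 0), (3, 3), (4, 0), (4, 3), (5, 1), (5, 2), (6, 0), (6, 3), (7, 1), (7, 2), (8, 1), (8, 2), (9, 0), (9, 3), (10, 1), (10, 2), (11, 0), (11, 3), (12, 0), (12, 3), (13, 1), (13, 2), (14, 0), (14, 3), (15, 1), (15, 2)]
Unfold 4 (reflect across v@4): 64 holes -> [(0, 1), (0, 2), (0, 5), (0, 6), (1, 0), (1, 3), (1, 4), (1, 7), (2, 1), (2, 2), (2, 5), (2, 6), (3, 0), (3, 3), (3, 4), (3, 7), (4, 0), (4, 3), (4, 4), (4, 7), (5, 1), (5, 2), (5, 5), (5, 6), (6, 0), (6, 3), (6, 4), (6, 7), (7, 1), (7, 2), (7, 5), (7, 6), (8, 1), (8, 2), (8, 5), (8, 6), (9, 0), (9, 3), (9, 4), (9, 7), (10, 1), (10, 2), (10, 5), (10, 6), (11, 0), (11, 3), (11, 4), (11, 7), (12, 0), (12, 3), (12, 4), (12, 7), (13, 1), (13, 2), (13, 5), (13, 6), (14, 0), (14, 3), (14, 4), (14, 7), (15, 1), (15, 2), (15, 5), (15, 6)]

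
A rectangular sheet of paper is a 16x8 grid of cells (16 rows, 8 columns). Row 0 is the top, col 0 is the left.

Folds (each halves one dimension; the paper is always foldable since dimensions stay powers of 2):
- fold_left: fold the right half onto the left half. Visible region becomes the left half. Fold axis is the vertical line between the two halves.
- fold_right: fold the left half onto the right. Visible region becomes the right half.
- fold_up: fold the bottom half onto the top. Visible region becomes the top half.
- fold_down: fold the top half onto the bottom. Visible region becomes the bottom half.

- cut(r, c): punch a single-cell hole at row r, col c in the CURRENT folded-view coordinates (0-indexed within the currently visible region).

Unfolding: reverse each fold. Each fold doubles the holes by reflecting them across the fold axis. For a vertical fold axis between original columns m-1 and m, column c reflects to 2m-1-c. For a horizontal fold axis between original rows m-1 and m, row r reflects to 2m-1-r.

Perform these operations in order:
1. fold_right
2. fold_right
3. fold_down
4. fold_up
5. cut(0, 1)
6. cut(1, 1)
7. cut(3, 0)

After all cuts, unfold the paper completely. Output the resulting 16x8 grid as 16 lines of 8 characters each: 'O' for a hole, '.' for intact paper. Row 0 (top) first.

Answer: O..OO..O
O..OO..O
........
.OO..OO.
.OO..OO.
........
O..OO..O
O..OO..O
O..OO..O
O..OO..O
........
.OO..OO.
.OO..OO.
........
O..OO..O
O..OO..O

Derivation:
Op 1 fold_right: fold axis v@4; visible region now rows[0,16) x cols[4,8) = 16x4
Op 2 fold_right: fold axis v@6; visible region now rows[0,16) x cols[6,8) = 16x2
Op 3 fold_down: fold axis h@8; visible region now rows[8,16) x cols[6,8) = 8x2
Op 4 fold_up: fold axis h@12; visible region now rows[8,12) x cols[6,8) = 4x2
Op 5 cut(0, 1): punch at orig (8,7); cuts so far [(8, 7)]; region rows[8,12) x cols[6,8) = 4x2
Op 6 cut(1, 1): punch at orig (9,7); cuts so far [(8, 7), (9, 7)]; region rows[8,12) x cols[6,8) = 4x2
Op 7 cut(3, 0): punch at orig (11,6); cuts so far [(8, 7), (9, 7), (11, 6)]; region rows[8,12) x cols[6,8) = 4x2
Unfold 1 (reflect across h@12): 6 holes -> [(8, 7), (9, 7), (11, 6), (12, 6), (14, 7), (15, 7)]
Unfold 2 (reflect across h@8): 12 holes -> [(0, 7), (1, 7), (3, 6), (4, 6), (6, 7), (7, 7), (8, 7), (9, 7), (11, 6), (12, 6), (14, 7), (15, 7)]
Unfold 3 (reflect across v@6): 24 holes -> [(0, 4), (0, 7), (1, 4), (1, 7), (3, 5), (3, 6), (4, 5), (4, 6), (6, 4), (6, 7), (7, 4), (7, 7), (8, 4), (8, 7), (9, 4), (9, 7), (11, 5), (11, 6), (12, 5), (12, 6), (14, 4), (14, 7), (15, 4), (15, 7)]
Unfold 4 (reflect across v@4): 48 holes -> [(0, 0), (0, 3), (0, 4), (0, 7), (1, 0), (1, 3), (1, 4), (1, 7), (3, 1), (3, 2), (3, 5), (3, 6), (4, 1), (4, 2), (4, 5), (4, 6), (6, 0), (6, 3), (6, 4), (6, 7), (7, 0), (7, 3), (7, 4), (7, 7), (8, 0), (8, 3), (8, 4), (8, 7), (9, 0), (9, 3), (9, 4), (9, 7), (11, 1), (11, 2), (11, 5), (11, 6), (12, 1), (12, 2), (12, 5), (12, 6), (14, 0), (14, 3), (14, 4), (14, 7), (15, 0), (15, 3), (15, 4), (15, 7)]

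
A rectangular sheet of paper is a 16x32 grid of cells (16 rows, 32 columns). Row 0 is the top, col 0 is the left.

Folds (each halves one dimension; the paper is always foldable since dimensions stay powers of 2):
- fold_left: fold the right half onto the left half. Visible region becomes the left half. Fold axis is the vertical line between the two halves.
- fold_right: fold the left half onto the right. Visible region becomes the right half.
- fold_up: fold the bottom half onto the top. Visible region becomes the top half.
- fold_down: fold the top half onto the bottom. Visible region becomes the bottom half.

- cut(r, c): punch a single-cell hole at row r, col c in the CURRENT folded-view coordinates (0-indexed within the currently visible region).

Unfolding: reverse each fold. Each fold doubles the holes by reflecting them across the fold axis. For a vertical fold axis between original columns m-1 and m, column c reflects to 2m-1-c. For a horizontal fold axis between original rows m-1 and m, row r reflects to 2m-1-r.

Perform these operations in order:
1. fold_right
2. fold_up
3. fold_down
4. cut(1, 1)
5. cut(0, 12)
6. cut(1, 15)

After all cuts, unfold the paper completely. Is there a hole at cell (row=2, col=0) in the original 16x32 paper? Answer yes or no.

Answer: yes

Derivation:
Op 1 fold_right: fold axis v@16; visible region now rows[0,16) x cols[16,32) = 16x16
Op 2 fold_up: fold axis h@8; visible region now rows[0,8) x cols[16,32) = 8x16
Op 3 fold_down: fold axis h@4; visible region now rows[4,8) x cols[16,32) = 4x16
Op 4 cut(1, 1): punch at orig (5,17); cuts so far [(5, 17)]; region rows[4,8) x cols[16,32) = 4x16
Op 5 cut(0, 12): punch at orig (4,28); cuts so far [(4, 28), (5, 17)]; region rows[4,8) x cols[16,32) = 4x16
Op 6 cut(1, 15): punch at orig (5,31); cuts so far [(4, 28), (5, 17), (5, 31)]; region rows[4,8) x cols[16,32) = 4x16
Unfold 1 (reflect across h@4): 6 holes -> [(2, 17), (2, 31), (3, 28), (4, 28), (5, 17), (5, 31)]
Unfold 2 (reflect across h@8): 12 holes -> [(2, 17), (2, 31), (3, 28), (4, 28), (5, 17), (5, 31), (10, 17), (10, 31), (11, 28), (12, 28), (13, 17), (13, 31)]
Unfold 3 (reflect across v@16): 24 holes -> [(2, 0), (2, 14), (2, 17), (2, 31), (3, 3), (3, 28), (4, 3), (4, 28), (5, 0), (5, 14), (5, 17), (5, 31), (10, 0), (10, 14), (10, 17), (10, 31), (11, 3), (11, 28), (12, 3), (12, 28), (13, 0), (13, 14), (13, 17), (13, 31)]
Holes: [(2, 0), (2, 14), (2, 17), (2, 31), (3, 3), (3, 28), (4, 3), (4, 28), (5, 0), (5, 14), (5, 17), (5, 31), (10, 0), (10, 14), (10, 17), (10, 31), (11, 3), (11, 28), (12, 3), (12, 28), (13, 0), (13, 14), (13, 17), (13, 31)]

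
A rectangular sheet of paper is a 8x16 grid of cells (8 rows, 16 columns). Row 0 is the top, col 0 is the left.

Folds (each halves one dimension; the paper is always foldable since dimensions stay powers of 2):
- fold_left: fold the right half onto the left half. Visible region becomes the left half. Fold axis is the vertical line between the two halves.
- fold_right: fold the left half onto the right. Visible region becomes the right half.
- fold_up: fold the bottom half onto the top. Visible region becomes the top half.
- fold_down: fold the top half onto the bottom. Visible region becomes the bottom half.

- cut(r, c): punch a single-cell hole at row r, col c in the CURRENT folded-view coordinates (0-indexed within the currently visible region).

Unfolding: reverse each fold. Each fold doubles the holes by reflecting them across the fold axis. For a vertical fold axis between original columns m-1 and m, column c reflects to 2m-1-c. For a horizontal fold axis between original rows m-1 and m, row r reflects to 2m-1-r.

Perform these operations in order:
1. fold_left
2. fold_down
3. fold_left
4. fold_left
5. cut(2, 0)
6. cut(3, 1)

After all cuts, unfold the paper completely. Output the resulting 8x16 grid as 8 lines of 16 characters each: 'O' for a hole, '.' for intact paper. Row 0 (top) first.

Answer: .OO..OO..OO..OO.
O..OO..OO..OO..O
................
................
................
................
O..OO..OO..OO..O
.OO..OO..OO..OO.

Derivation:
Op 1 fold_left: fold axis v@8; visible region now rows[0,8) x cols[0,8) = 8x8
Op 2 fold_down: fold axis h@4; visible region now rows[4,8) x cols[0,8) = 4x8
Op 3 fold_left: fold axis v@4; visible region now rows[4,8) x cols[0,4) = 4x4
Op 4 fold_left: fold axis v@2; visible region now rows[4,8) x cols[0,2) = 4x2
Op 5 cut(2, 0): punch at orig (6,0); cuts so far [(6, 0)]; region rows[4,8) x cols[0,2) = 4x2
Op 6 cut(3, 1): punch at orig (7,1); cuts so far [(6, 0), (7, 1)]; region rows[4,8) x cols[0,2) = 4x2
Unfold 1 (reflect across v@2): 4 holes -> [(6, 0), (6, 3), (7, 1), (7, 2)]
Unfold 2 (reflect across v@4): 8 holes -> [(6, 0), (6, 3), (6, 4), (6, 7), (7, 1), (7, 2), (7, 5), (7, 6)]
Unfold 3 (reflect across h@4): 16 holes -> [(0, 1), (0, 2), (0, 5), (0, 6), (1, 0), (1, 3), (1, 4), (1, 7), (6, 0), (6, 3), (6, 4), (6, 7), (7, 1), (7, 2), (7, 5), (7, 6)]
Unfold 4 (reflect across v@8): 32 holes -> [(0, 1), (0, 2), (0, 5), (0, 6), (0, 9), (0, 10), (0, 13), (0, 14), (1, 0), (1, 3), (1, 4), (1, 7), (1, 8), (1, 11), (1, 12), (1, 15), (6, 0), (6, 3), (6, 4), (6, 7), (6, 8), (6, 11), (6, 12), (6, 15), (7, 1), (7, 2), (7, 5), (7, 6), (7, 9), (7, 10), (7, 13), (7, 14)]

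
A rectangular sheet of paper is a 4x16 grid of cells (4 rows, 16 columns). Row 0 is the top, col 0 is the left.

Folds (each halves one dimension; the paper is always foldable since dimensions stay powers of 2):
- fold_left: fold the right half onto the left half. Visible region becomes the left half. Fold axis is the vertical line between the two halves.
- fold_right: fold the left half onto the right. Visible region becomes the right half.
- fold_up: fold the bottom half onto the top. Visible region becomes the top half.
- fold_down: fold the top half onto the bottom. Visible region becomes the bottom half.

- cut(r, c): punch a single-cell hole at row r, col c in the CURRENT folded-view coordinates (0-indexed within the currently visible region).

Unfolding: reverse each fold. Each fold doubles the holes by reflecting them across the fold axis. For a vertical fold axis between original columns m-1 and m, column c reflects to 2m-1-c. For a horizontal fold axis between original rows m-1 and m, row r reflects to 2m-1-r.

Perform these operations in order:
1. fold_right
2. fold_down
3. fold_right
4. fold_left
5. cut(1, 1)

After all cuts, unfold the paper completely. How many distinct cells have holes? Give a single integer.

Answer: 16

Derivation:
Op 1 fold_right: fold axis v@8; visible region now rows[0,4) x cols[8,16) = 4x8
Op 2 fold_down: fold axis h@2; visible region now rows[2,4) x cols[8,16) = 2x8
Op 3 fold_right: fold axis v@12; visible region now rows[2,4) x cols[12,16) = 2x4
Op 4 fold_left: fold axis v@14; visible region now rows[2,4) x cols[12,14) = 2x2
Op 5 cut(1, 1): punch at orig (3,13); cuts so far [(3, 13)]; region rows[2,4) x cols[12,14) = 2x2
Unfold 1 (reflect across v@14): 2 holes -> [(3, 13), (3, 14)]
Unfold 2 (reflect across v@12): 4 holes -> [(3, 9), (3, 10), (3, 13), (3, 14)]
Unfold 3 (reflect across h@2): 8 holes -> [(0, 9), (0, 10), (0, 13), (0, 14), (3, 9), (3, 10), (3, 13), (3, 14)]
Unfold 4 (reflect across v@8): 16 holes -> [(0, 1), (0, 2), (0, 5), (0, 6), (0, 9), (0, 10), (0, 13), (0, 14), (3, 1), (3, 2), (3, 5), (3, 6), (3, 9), (3, 10), (3, 13), (3, 14)]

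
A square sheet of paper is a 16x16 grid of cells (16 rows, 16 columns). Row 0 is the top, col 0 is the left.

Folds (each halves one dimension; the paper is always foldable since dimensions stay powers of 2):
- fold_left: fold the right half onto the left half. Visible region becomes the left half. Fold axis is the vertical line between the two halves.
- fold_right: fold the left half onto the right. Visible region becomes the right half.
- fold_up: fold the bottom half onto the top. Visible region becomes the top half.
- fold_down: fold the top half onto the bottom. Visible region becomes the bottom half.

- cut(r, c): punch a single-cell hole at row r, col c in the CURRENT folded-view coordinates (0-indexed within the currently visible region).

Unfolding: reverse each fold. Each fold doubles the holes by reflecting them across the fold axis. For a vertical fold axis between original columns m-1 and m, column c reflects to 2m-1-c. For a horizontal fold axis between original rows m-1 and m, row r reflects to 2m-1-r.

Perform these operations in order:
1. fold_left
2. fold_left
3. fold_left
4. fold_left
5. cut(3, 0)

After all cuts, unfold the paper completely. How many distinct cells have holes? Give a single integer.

Answer: 16

Derivation:
Op 1 fold_left: fold axis v@8; visible region now rows[0,16) x cols[0,8) = 16x8
Op 2 fold_left: fold axis v@4; visible region now rows[0,16) x cols[0,4) = 16x4
Op 3 fold_left: fold axis v@2; visible region now rows[0,16) x cols[0,2) = 16x2
Op 4 fold_left: fold axis v@1; visible region now rows[0,16) x cols[0,1) = 16x1
Op 5 cut(3, 0): punch at orig (3,0); cuts so far [(3, 0)]; region rows[0,16) x cols[0,1) = 16x1
Unfold 1 (reflect across v@1): 2 holes -> [(3, 0), (3, 1)]
Unfold 2 (reflect across v@2): 4 holes -> [(3, 0), (3, 1), (3, 2), (3, 3)]
Unfold 3 (reflect across v@4): 8 holes -> [(3, 0), (3, 1), (3, 2), (3, 3), (3, 4), (3, 5), (3, 6), (3, 7)]
Unfold 4 (reflect across v@8): 16 holes -> [(3, 0), (3, 1), (3, 2), (3, 3), (3, 4), (3, 5), (3, 6), (3, 7), (3, 8), (3, 9), (3, 10), (3, 11), (3, 12), (3, 13), (3, 14), (3, 15)]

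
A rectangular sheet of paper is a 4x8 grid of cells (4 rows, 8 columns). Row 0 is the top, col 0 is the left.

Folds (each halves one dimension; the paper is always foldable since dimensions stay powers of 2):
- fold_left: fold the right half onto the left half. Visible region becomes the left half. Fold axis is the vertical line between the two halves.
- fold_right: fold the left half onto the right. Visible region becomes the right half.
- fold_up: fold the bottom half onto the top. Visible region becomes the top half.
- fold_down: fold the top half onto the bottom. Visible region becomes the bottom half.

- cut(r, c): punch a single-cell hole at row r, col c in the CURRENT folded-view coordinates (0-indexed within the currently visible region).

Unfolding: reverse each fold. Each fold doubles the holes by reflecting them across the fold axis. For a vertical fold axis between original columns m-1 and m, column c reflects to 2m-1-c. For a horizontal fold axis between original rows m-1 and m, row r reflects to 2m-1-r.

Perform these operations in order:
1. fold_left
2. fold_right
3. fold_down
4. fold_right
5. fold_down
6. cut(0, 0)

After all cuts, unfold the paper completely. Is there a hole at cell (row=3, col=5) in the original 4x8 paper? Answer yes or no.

Answer: yes

Derivation:
Op 1 fold_left: fold axis v@4; visible region now rows[0,4) x cols[0,4) = 4x4
Op 2 fold_right: fold axis v@2; visible region now rows[0,4) x cols[2,4) = 4x2
Op 3 fold_down: fold axis h@2; visible region now rows[2,4) x cols[2,4) = 2x2
Op 4 fold_right: fold axis v@3; visible region now rows[2,4) x cols[3,4) = 2x1
Op 5 fold_down: fold axis h@3; visible region now rows[3,4) x cols[3,4) = 1x1
Op 6 cut(0, 0): punch at orig (3,3); cuts so far [(3, 3)]; region rows[3,4) x cols[3,4) = 1x1
Unfold 1 (reflect across h@3): 2 holes -> [(2, 3), (3, 3)]
Unfold 2 (reflect across v@3): 4 holes -> [(2, 2), (2, 3), (3, 2), (3, 3)]
Unfold 3 (reflect across h@2): 8 holes -> [(0, 2), (0, 3), (1, 2), (1, 3), (2, 2), (2, 3), (3, 2), (3, 3)]
Unfold 4 (reflect across v@2): 16 holes -> [(0, 0), (0, 1), (0, 2), (0, 3), (1, 0), (1, 1), (1, 2), (1, 3), (2, 0), (2, 1), (2, 2), (2, 3), (3, 0), (3, 1), (3, 2), (3, 3)]
Unfold 5 (reflect across v@4): 32 holes -> [(0, 0), (0, 1), (0, 2), (0, 3), (0, 4), (0, 5), (0, 6), (0, 7), (1, 0), (1, 1), (1, 2), (1, 3), (1, 4), (1, 5), (1, 6), (1, 7), (2, 0), (2, 1), (2, 2), (2, 3), (2, 4), (2, 5), (2, 6), (2, 7), (3, 0), (3, 1), (3, 2), (3, 3), (3, 4), (3, 5), (3, 6), (3, 7)]
Holes: [(0, 0), (0, 1), (0, 2), (0, 3), (0, 4), (0, 5), (0, 6), (0, 7), (1, 0), (1, 1), (1, 2), (1, 3), (1, 4), (1, 5), (1, 6), (1, 7), (2, 0), (2, 1), (2, 2), (2, 3), (2, 4), (2, 5), (2, 6), (2, 7), (3, 0), (3, 1), (3, 2), (3, 3), (3, 4), (3, 5), (3, 6), (3, 7)]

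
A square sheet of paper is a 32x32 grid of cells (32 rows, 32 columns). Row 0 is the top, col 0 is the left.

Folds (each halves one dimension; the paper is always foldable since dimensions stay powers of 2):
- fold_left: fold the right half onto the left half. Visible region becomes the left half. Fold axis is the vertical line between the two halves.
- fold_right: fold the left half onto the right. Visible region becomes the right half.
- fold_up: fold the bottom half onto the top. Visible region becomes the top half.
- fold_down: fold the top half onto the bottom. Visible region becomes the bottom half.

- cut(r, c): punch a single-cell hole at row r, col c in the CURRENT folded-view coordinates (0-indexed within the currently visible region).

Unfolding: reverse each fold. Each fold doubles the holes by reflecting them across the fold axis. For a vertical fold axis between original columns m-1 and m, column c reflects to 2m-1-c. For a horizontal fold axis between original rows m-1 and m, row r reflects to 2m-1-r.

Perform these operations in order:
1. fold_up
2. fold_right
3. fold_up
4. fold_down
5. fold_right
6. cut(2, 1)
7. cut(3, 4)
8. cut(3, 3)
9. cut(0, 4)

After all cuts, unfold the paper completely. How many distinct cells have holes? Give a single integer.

Answer: 128

Derivation:
Op 1 fold_up: fold axis h@16; visible region now rows[0,16) x cols[0,32) = 16x32
Op 2 fold_right: fold axis v@16; visible region now rows[0,16) x cols[16,32) = 16x16
Op 3 fold_up: fold axis h@8; visible region now rows[0,8) x cols[16,32) = 8x16
Op 4 fold_down: fold axis h@4; visible region now rows[4,8) x cols[16,32) = 4x16
Op 5 fold_right: fold axis v@24; visible region now rows[4,8) x cols[24,32) = 4x8
Op 6 cut(2, 1): punch at orig (6,25); cuts so far [(6, 25)]; region rows[4,8) x cols[24,32) = 4x8
Op 7 cut(3, 4): punch at orig (7,28); cuts so far [(6, 25), (7, 28)]; region rows[4,8) x cols[24,32) = 4x8
Op 8 cut(3, 3): punch at orig (7,27); cuts so far [(6, 25), (7, 27), (7, 28)]; region rows[4,8) x cols[24,32) = 4x8
Op 9 cut(0, 4): punch at orig (4,28); cuts so far [(4, 28), (6, 25), (7, 27), (7, 28)]; region rows[4,8) x cols[24,32) = 4x8
Unfold 1 (reflect across v@24): 8 holes -> [(4, 19), (4, 28), (6, 22), (6, 25), (7, 19), (7, 20), (7, 27), (7, 28)]
Unfold 2 (reflect across h@4): 16 holes -> [(0, 19), (0, 20), (0, 27), (0, 28), (1, 22), (1, 25), (3, 19), (3, 28), (4, 19), (4, 28), (6, 22), (6, 25), (7, 19), (7, 20), (7, 27), (7, 28)]
Unfold 3 (reflect across h@8): 32 holes -> [(0, 19), (0, 20), (0, 27), (0, 28), (1, 22), (1, 25), (3, 19), (3, 28), (4, 19), (4, 28), (6, 22), (6, 25), (7, 19), (7, 20), (7, 27), (7, 28), (8, 19), (8, 20), (8, 27), (8, 28), (9, 22), (9, 25), (11, 19), (11, 28), (12, 19), (12, 28), (14, 22), (14, 25), (15, 19), (15, 20), (15, 27), (15, 28)]
Unfold 4 (reflect across v@16): 64 holes -> [(0, 3), (0, 4), (0, 11), (0, 12), (0, 19), (0, 20), (0, 27), (0, 28), (1, 6), (1, 9), (1, 22), (1, 25), (3, 3), (3, 12), (3, 19), (3, 28), (4, 3), (4, 12), (4, 19), (4, 28), (6, 6), (6, 9), (6, 22), (6, 25), (7, 3), (7, 4), (7, 11), (7, 12), (7, 19), (7, 20), (7, 27), (7, 28), (8, 3), (8, 4), (8, 11), (8, 12), (8, 19), (8, 20), (8, 27), (8, 28), (9, 6), (9, 9), (9, 22), (9, 25), (11, 3), (11, 12), (11, 19), (11, 28), (12, 3), (12, 12), (12, 19), (12, 28), (14, 6), (14, 9), (14, 22), (14, 25), (15, 3), (15, 4), (15, 11), (15, 12), (15, 19), (15, 20), (15, 27), (15, 28)]
Unfold 5 (reflect across h@16): 128 holes -> [(0, 3), (0, 4), (0, 11), (0, 12), (0, 19), (0, 20), (0, 27), (0, 28), (1, 6), (1, 9), (1, 22), (1, 25), (3, 3), (3, 12), (3, 19), (3, 28), (4, 3), (4, 12), (4, 19), (4, 28), (6, 6), (6, 9), (6, 22), (6, 25), (7, 3), (7, 4), (7, 11), (7, 12), (7, 19), (7, 20), (7, 27), (7, 28), (8, 3), (8, 4), (8, 11), (8, 12), (8, 19), (8, 20), (8, 27), (8, 28), (9, 6), (9, 9), (9, 22), (9, 25), (11, 3), (11, 12), (11, 19), (11, 28), (12, 3), (12, 12), (12, 19), (12, 28), (14, 6), (14, 9), (14, 22), (14, 25), (15, 3), (15, 4), (15, 11), (15, 12), (15, 19), (15, 20), (15, 27), (15, 28), (16, 3), (16, 4), (16, 11), (16, 12), (16, 19), (16, 20), (16, 27), (16, 28), (17, 6), (17, 9), (17, 22), (17, 25), (19, 3), (19, 12), (19, 19), (19, 28), (20, 3), (20, 12), (20, 19), (20, 28), (22, 6), (22, 9), (22, 22), (22, 25), (23, 3), (23, 4), (23, 11), (23, 12), (23, 19), (23, 20), (23, 27), (23, 28), (24, 3), (24, 4), (24, 11), (24, 12), (24, 19), (24, 20), (24, 27), (24, 28), (25, 6), (25, 9), (25, 22), (25, 25), (27, 3), (27, 12), (27, 19), (27, 28), (28, 3), (28, 12), (28, 19), (28, 28), (30, 6), (30, 9), (30, 22), (30, 25), (31, 3), (31, 4), (31, 11), (31, 12), (31, 19), (31, 20), (31, 27), (31, 28)]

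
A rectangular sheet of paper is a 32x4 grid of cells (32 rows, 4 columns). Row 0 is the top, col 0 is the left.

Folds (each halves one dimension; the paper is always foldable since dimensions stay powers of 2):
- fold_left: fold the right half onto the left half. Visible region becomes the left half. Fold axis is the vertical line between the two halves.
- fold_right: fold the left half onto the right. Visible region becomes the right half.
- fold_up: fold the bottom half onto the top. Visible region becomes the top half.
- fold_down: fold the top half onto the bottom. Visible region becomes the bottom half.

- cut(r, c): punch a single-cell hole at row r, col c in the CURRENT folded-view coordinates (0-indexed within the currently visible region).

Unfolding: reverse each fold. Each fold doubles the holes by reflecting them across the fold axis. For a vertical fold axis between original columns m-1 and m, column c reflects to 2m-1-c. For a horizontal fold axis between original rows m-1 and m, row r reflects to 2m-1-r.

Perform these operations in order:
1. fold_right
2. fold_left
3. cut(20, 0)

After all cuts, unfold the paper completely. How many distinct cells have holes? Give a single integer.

Answer: 4

Derivation:
Op 1 fold_right: fold axis v@2; visible region now rows[0,32) x cols[2,4) = 32x2
Op 2 fold_left: fold axis v@3; visible region now rows[0,32) x cols[2,3) = 32x1
Op 3 cut(20, 0): punch at orig (20,2); cuts so far [(20, 2)]; region rows[0,32) x cols[2,3) = 32x1
Unfold 1 (reflect across v@3): 2 holes -> [(20, 2), (20, 3)]
Unfold 2 (reflect across v@2): 4 holes -> [(20, 0), (20, 1), (20, 2), (20, 3)]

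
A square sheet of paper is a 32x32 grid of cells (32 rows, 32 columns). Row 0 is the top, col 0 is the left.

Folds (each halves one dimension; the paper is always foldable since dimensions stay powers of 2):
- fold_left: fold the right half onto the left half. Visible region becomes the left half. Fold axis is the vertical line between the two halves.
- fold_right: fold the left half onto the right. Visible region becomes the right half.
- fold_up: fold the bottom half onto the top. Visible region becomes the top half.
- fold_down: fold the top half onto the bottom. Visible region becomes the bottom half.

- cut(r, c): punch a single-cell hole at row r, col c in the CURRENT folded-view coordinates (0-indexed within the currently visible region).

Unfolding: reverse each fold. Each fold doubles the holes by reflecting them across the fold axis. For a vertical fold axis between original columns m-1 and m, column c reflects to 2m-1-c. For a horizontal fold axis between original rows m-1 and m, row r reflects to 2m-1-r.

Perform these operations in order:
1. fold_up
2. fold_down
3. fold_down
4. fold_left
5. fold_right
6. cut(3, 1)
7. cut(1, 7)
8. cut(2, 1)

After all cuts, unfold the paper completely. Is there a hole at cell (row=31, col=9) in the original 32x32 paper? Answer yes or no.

Op 1 fold_up: fold axis h@16; visible region now rows[0,16) x cols[0,32) = 16x32
Op 2 fold_down: fold axis h@8; visible region now rows[8,16) x cols[0,32) = 8x32
Op 3 fold_down: fold axis h@12; visible region now rows[12,16) x cols[0,32) = 4x32
Op 4 fold_left: fold axis v@16; visible region now rows[12,16) x cols[0,16) = 4x16
Op 5 fold_right: fold axis v@8; visible region now rows[12,16) x cols[8,16) = 4x8
Op 6 cut(3, 1): punch at orig (15,9); cuts so far [(15, 9)]; region rows[12,16) x cols[8,16) = 4x8
Op 7 cut(1, 7): punch at orig (13,15); cuts so far [(13, 15), (15, 9)]; region rows[12,16) x cols[8,16) = 4x8
Op 8 cut(2, 1): punch at orig (14,9); cuts so far [(13, 15), (14, 9), (15, 9)]; region rows[12,16) x cols[8,16) = 4x8
Unfold 1 (reflect across v@8): 6 holes -> [(13, 0), (13, 15), (14, 6), (14, 9), (15, 6), (15, 9)]
Unfold 2 (reflect across v@16): 12 holes -> [(13, 0), (13, 15), (13, 16), (13, 31), (14, 6), (14, 9), (14, 22), (14, 25), (15, 6), (15, 9), (15, 22), (15, 25)]
Unfold 3 (reflect across h@12): 24 holes -> [(8, 6), (8, 9), (8, 22), (8, 25), (9, 6), (9, 9), (9, 22), (9, 25), (10, 0), (10, 15), (10, 16), (10, 31), (13, 0), (13, 15), (13, 16), (13, 31), (14, 6), (14, 9), (14, 22), (14, 25), (15, 6), (15, 9), (15, 22), (15, 25)]
Unfold 4 (reflect across h@8): 48 holes -> [(0, 6), (0, 9), (0, 22), (0, 25), (1, 6), (1, 9), (1, 22), (1, 25), (2, 0), (2, 15), (2, 16), (2, 31), (5, 0), (5, 15), (5, 16), (5, 31), (6, 6), (6, 9), (6, 22), (6, 25), (7, 6), (7, 9), (7, 22), (7, 25), (8, 6), (8, 9), (8, 22), (8, 25), (9, 6), (9, 9), (9, 22), (9, 25), (10, 0), (10, 15), (10, 16), (10, 31), (13, 0), (13, 15), (13, 16), (13, 31), (14, 6), (14, 9), (14, 22), (14, 25), (15, 6), (15, 9), (15, 22), (15, 25)]
Unfold 5 (reflect across h@16): 96 holes -> [(0, 6), (0, 9), (0, 22), (0, 25), (1, 6), (1, 9), (1, 22), (1, 25), (2, 0), (2, 15), (2, 16), (2, 31), (5, 0), (5, 15), (5, 16), (5, 31), (6, 6), (6, 9), (6, 22), (6, 25), (7, 6), (7, 9), (7, 22), (7, 25), (8, 6), (8, 9), (8, 22), (8, 25), (9, 6), (9, 9), (9, 22), (9, 25), (10, 0), (10, 15), (10, 16), (10, 31), (13, 0), (13, 15), (13, 16), (13, 31), (14, 6), (14, 9), (14, 22), (14, 25), (15, 6), (15, 9), (15, 22), (15, 25), (16, 6), (16, 9), (16, 22), (16, 25), (17, 6), (17, 9), (17, 22), (17, 25), (18, 0), (18, 15), (18, 16), (18, 31), (21, 0), (21, 15), (21, 16), (21, 31), (22, 6), (22, 9), (22, 22), (22, 25), (23, 6), (23, 9), (23, 22), (23, 25), (24, 6), (24, 9), (24, 22), (24, 25), (25, 6), (25, 9), (25, 22), (25, 25), (26, 0), (26, 15), (26, 16), (26, 31), (29, 0), (29, 15), (29, 16), (29, 31), (30, 6), (30, 9), (30, 22), (30, 25), (31, 6), (31, 9), (31, 22), (31, 25)]
Holes: [(0, 6), (0, 9), (0, 22), (0, 25), (1, 6), (1, 9), (1, 22), (1, 25), (2, 0), (2, 15), (2, 16), (2, 31), (5, 0), (5, 15), (5, 16), (5, 31), (6, 6), (6, 9), (6, 22), (6, 25), (7, 6), (7, 9), (7, 22), (7, 25), (8, 6), (8, 9), (8, 22), (8, 25), (9, 6), (9, 9), (9, 22), (9, 25), (10, 0), (10, 15), (10, 16), (10, 31), (13, 0), (13, 15), (13, 16), (13, 31), (14, 6), (14, 9), (14, 22), (14, 25), (15, 6), (15, 9), (15, 22), (15, 25), (16, 6), (16, 9), (16, 22), (16, 25), (17, 6), (17, 9), (17, 22), (17, 25), (18, 0), (18, 15), (18, 16), (18, 31), (21, 0), (21, 15), (21, 16), (21, 31), (22, 6), (22, 9), (22, 22), (22, 25), (23, 6), (23, 9), (23, 22), (23, 25), (24, 6), (24, 9), (24, 22), (24, 25), (25, 6), (25, 9), (25, 22), (25, 25), (26, 0), (26, 15), (26, 16), (26, 31), (29, 0), (29, 15), (29, 16), (29, 31), (30, 6), (30, 9), (30, 22), (30, 25), (31, 6), (31, 9), (31, 22), (31, 25)]

Answer: yes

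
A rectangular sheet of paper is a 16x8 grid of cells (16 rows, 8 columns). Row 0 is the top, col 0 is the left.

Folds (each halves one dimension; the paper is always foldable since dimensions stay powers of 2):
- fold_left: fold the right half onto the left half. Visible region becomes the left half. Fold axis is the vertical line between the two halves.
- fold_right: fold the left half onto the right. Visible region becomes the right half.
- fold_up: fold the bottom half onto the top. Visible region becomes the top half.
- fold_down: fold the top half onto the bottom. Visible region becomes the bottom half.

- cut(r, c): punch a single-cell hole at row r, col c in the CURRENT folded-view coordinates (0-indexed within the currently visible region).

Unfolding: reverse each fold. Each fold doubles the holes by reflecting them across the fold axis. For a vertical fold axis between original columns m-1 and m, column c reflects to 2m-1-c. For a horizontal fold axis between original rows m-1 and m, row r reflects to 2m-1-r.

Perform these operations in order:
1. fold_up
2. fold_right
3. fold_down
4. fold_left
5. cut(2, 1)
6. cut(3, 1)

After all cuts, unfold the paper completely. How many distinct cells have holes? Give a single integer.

Answer: 32

Derivation:
Op 1 fold_up: fold axis h@8; visible region now rows[0,8) x cols[0,8) = 8x8
Op 2 fold_right: fold axis v@4; visible region now rows[0,8) x cols[4,8) = 8x4
Op 3 fold_down: fold axis h@4; visible region now rows[4,8) x cols[4,8) = 4x4
Op 4 fold_left: fold axis v@6; visible region now rows[4,8) x cols[4,6) = 4x2
Op 5 cut(2, 1): punch at orig (6,5); cuts so far [(6, 5)]; region rows[4,8) x cols[4,6) = 4x2
Op 6 cut(3, 1): punch at orig (7,5); cuts so far [(6, 5), (7, 5)]; region rows[4,8) x cols[4,6) = 4x2
Unfold 1 (reflect across v@6): 4 holes -> [(6, 5), (6, 6), (7, 5), (7, 6)]
Unfold 2 (reflect across h@4): 8 holes -> [(0, 5), (0, 6), (1, 5), (1, 6), (6, 5), (6, 6), (7, 5), (7, 6)]
Unfold 3 (reflect across v@4): 16 holes -> [(0, 1), (0, 2), (0, 5), (0, 6), (1, 1), (1, 2), (1, 5), (1, 6), (6, 1), (6, 2), (6, 5), (6, 6), (7, 1), (7, 2), (7, 5), (7, 6)]
Unfold 4 (reflect across h@8): 32 holes -> [(0, 1), (0, 2), (0, 5), (0, 6), (1, 1), (1, 2), (1, 5), (1, 6), (6, 1), (6, 2), (6, 5), (6, 6), (7, 1), (7, 2), (7, 5), (7, 6), (8, 1), (8, 2), (8, 5), (8, 6), (9, 1), (9, 2), (9, 5), (9, 6), (14, 1), (14, 2), (14, 5), (14, 6), (15, 1), (15, 2), (15, 5), (15, 6)]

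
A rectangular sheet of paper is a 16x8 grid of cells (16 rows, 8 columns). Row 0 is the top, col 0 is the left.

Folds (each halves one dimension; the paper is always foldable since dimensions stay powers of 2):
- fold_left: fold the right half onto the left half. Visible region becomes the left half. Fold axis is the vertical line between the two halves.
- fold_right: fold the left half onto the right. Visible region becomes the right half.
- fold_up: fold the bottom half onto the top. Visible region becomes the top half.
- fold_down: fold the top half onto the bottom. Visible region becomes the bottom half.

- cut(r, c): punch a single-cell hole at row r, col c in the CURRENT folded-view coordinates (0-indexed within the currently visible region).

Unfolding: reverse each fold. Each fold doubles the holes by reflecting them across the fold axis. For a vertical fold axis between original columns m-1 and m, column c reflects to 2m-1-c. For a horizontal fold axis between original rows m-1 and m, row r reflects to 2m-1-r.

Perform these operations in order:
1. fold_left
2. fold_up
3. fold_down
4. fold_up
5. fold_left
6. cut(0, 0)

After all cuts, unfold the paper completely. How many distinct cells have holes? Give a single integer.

Op 1 fold_left: fold axis v@4; visible region now rows[0,16) x cols[0,4) = 16x4
Op 2 fold_up: fold axis h@8; visible region now rows[0,8) x cols[0,4) = 8x4
Op 3 fold_down: fold axis h@4; visible region now rows[4,8) x cols[0,4) = 4x4
Op 4 fold_up: fold axis h@6; visible region now rows[4,6) x cols[0,4) = 2x4
Op 5 fold_left: fold axis v@2; visible region now rows[4,6) x cols[0,2) = 2x2
Op 6 cut(0, 0): punch at orig (4,0); cuts so far [(4, 0)]; region rows[4,6) x cols[0,2) = 2x2
Unfold 1 (reflect across v@2): 2 holes -> [(4, 0), (4, 3)]
Unfold 2 (reflect across h@6): 4 holes -> [(4, 0), (4, 3), (7, 0), (7, 3)]
Unfold 3 (reflect across h@4): 8 holes -> [(0, 0), (0, 3), (3, 0), (3, 3), (4, 0), (4, 3), (7, 0), (7, 3)]
Unfold 4 (reflect across h@8): 16 holes -> [(0, 0), (0, 3), (3, 0), (3, 3), (4, 0), (4, 3), (7, 0), (7, 3), (8, 0), (8, 3), (11, 0), (11, 3), (12, 0), (12, 3), (15, 0), (15, 3)]
Unfold 5 (reflect across v@4): 32 holes -> [(0, 0), (0, 3), (0, 4), (0, 7), (3, 0), (3, 3), (3, 4), (3, 7), (4, 0), (4, 3), (4, 4), (4, 7), (7, 0), (7, 3), (7, 4), (7, 7), (8, 0), (8, 3), (8, 4), (8, 7), (11, 0), (11, 3), (11, 4), (11, 7), (12, 0), (12, 3), (12, 4), (12, 7), (15, 0), (15, 3), (15, 4), (15, 7)]

Answer: 32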